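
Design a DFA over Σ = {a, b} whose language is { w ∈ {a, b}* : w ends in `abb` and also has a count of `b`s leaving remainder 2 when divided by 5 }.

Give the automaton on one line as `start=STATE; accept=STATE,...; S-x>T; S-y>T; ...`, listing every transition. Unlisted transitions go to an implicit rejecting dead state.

Handle the two conditions separately and then intersect. One (4 states) tracks how much of the suffix `abb` has currently been matched; the other (5 states) tracks the count of `b`s modulo 5. Each combined state is a pair, one component from each; accept when both components accept.
A 20-state machine:
          a    b  
>  q0     q1   q2 
   q1     q1   q3 
   q2     q4   q5 
   q3     q4   q6 
   q4     q4   q7 
   q5     q8   q9 
 * q6     q8   q9 
   q7     q8  q10 
   q8     q8  q11 
   q9    q12  q13 
   q10   q12  q13 
   q11   q12  q14 
   q12   q12  q15 
   q13   q16   q0 
   q14   q16   q0 
   q15   q16  q17 
   q16   q16  q18 
   q17    q1   q2 
   q18    q1  q19 
   q19    q4   q5 
(> = start, * = accepting)

start=q0; accept=q6; q0-a>q1; q0-b>q2; q1-a>q1; q1-b>q3; q2-a>q4; q2-b>q5; q3-a>q4; q3-b>q6; q4-a>q4; q4-b>q7; q5-a>q8; q5-b>q9; q6-a>q8; q6-b>q9; q7-a>q8; q7-b>q10; q8-a>q8; q8-b>q11; q9-a>q12; q9-b>q13; q10-a>q12; q10-b>q13; q11-a>q12; q11-b>q14; q12-a>q12; q12-b>q15; q13-a>q16; q13-b>q0; q14-a>q16; q14-b>q0; q15-a>q16; q15-b>q17; q16-a>q16; q16-b>q18; q17-a>q1; q17-b>q2; q18-a>q1; q18-b>q19; q19-a>q4; q19-b>q5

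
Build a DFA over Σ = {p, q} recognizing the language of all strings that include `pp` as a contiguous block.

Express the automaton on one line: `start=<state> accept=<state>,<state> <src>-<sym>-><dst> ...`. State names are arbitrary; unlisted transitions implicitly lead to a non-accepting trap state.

States s0..s1 record the length of the longest prefix of `pp` that matches the current input suffix. Reaching s2 means `pp` has been seen, and we stay there forever. Accept from s2.
A 3-state machine:
        p   q  
>  s0   s1  s0 
   s1   s2  s0 
 * s2   s2  s2 
(> = start, * = accepting)

start=s0 accept=s2 s0-p->s1 s0-q->s0 s1-p->s2 s1-q->s0 s2-p->s2 s2-q->s2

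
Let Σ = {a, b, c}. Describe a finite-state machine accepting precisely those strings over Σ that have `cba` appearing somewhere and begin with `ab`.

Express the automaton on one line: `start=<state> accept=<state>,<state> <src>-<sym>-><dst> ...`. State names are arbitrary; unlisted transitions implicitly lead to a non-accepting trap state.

Handle the two conditions separately and then intersect. One (4 states) tracks whether and how much of `cba` has been seen; the other (4 states) tracks whether the input so far still matches the prefix `ab`. Each combined state is a pair, one component from each; accept when both components accept. Equivalent product states are then merged.
7 states suffice.
        a   b   c  
>  S0   S1  S2  S2 
   S1   S2  S3  S2 
   S2   S2  S2  S2 
   S3   S3  S3  S4 
   S4   S3  S5  S4 
   S5   S6  S3  S4 
 * S6   S6  S6  S6 
(> = start, * = accepting)

start=S0 accept=S6 S0-a->S1 S0-b->S2 S0-c->S2 S1-a->S2 S1-b->S3 S1-c->S2 S2-a->S2 S2-b->S2 S2-c->S2 S3-a->S3 S3-b->S3 S3-c->S4 S4-a->S3 S4-b->S5 S4-c->S4 S5-a->S6 S5-b->S3 S5-c->S4 S6-a->S6 S6-b->S6 S6-c->S6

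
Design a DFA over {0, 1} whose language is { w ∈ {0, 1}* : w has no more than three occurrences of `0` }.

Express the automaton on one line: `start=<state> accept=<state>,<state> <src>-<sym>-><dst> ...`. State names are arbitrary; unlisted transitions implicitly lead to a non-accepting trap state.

start=S0 accept=S0,S1,S2,S3 S0-0->S1 S0-1->S0 S1-0->S2 S1-1->S1 S2-0->S3 S2-1->S2 S3-0->S4 S3-1->S3 S4-0->S4 S4-1->S4

Only the number of `0`s matters, and only up to 4. Make a chain S0 → S1 → S2 → S3 → S4 advanced by each `0` (with S4 absorbing); every other symbol self-loops. The accepting set is {S0, S1, S2, S3}.
A 5-state machine:
        0   1  
>* S0   S1  S0 
 * S1   S2  S1 
 * S2   S3  S2 
 * S3   S4  S3 
   S4   S4  S4 
(> = start, * = accepting)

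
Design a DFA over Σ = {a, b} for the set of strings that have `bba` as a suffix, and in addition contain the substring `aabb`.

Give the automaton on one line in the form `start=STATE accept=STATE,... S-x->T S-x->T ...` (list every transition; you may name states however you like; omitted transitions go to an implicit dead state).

start=s0 accept=s5 s0-a->s1 s0-b->s0 s1-a->s2 s1-b->s0 s2-a->s2 s2-b->s3 s3-a->s1 s3-b->s4 s4-a->s5 s4-b->s4 s5-a->s6 s5-b->s7 s6-a->s6 s6-b->s7 s7-a->s6 s7-b->s4

Run two small machines in parallel and take their product. One (4 states) tracks how much of the suffix `bba` has currently been matched; the other (5 states) tracks whether and how much of `aabb` has been seen. Each combined state is a pair, one component from each; accept when both components accept. Minimizing collapses redundant product states.
An 8-state machine:
        a   b  
>  s0   s1  s0 
   s1   s2  s0 
   s2   s2  s3 
   s3   s1  s4 
   s4   s5  s4 
 * s5   s6  s7 
   s6   s6  s7 
   s7   s6  s4 
(> = start, * = accepting)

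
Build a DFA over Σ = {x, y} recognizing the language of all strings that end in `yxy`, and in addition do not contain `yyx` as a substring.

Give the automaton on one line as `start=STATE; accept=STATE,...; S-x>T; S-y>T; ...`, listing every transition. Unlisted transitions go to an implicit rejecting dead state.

start=s0; accept=s4; s0-x>s0; s0-y>s1; s1-x>s2; s1-y>s3; s2-x>s0; s2-y>s4; s3-x>s5; s3-y>s3; s4-x>s2; s4-y>s3; s5-x>s6; s5-y>s7; s6-x>s6; s6-y>s8; s7-x>s5; s7-y>s8; s8-x>s5; s8-y>s8

Build one automaton per condition and run them in lockstep. The first has 4 states tracking how much of the suffix `yxy` has currently been matched; the second has 4 states tracking partial matches of the forbidden pattern `yyx`. A product state is a pair (one from each), accepting exactly when both do.
A 9-state machine:
        x   y  
>  s0   s0  s1 
   s1   s2  s3 
   s2   s0  s4 
   s3   s5  s3 
 * s4   s2  s3 
   s5   s6  s7 
   s6   s6  s8 
   s7   s5  s8 
   s8   s5  s8 
(> = start, * = accepting)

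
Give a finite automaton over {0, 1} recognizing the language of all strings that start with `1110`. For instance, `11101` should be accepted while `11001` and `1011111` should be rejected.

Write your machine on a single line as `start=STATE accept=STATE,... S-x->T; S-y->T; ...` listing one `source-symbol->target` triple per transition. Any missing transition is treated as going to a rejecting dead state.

Walk along `1110` while the input agrees: from A take `1` to B, and so on. Any deviation drops to the rejecting sink F. Once E is reached the prefix is confirmed and every continuation is accepted.
       0  1 
>  A   F  B 
   B   F  C 
   C   F  D 
   D   E  F 
 * E   E  E 
   F   F  F 
(> = start, * = accepting)

start=A; accept=E; A-0->F; A-1->B; B-0->F; B-1->C; C-0->F; C-1->D; D-0->E; D-1->F; E-0->E; E-1->E; F-0->F; F-1->F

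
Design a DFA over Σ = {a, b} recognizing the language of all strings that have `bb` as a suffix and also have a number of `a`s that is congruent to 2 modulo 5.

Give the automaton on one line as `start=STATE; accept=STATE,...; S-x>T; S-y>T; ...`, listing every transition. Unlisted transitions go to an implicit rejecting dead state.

Build one automaton per condition and run them in lockstep. One (3 states) tracks how much of the suffix `bb` has currently been matched; the other (5 states) tracks the count of `a`s modulo 5. Each combined state is a pair, one component from each; accept when both components accept. Equivalent product states are then merged.
        a   b  
>  q0   q1  q0 
   q1   q2  q1 
   q2   q3  q4 
   q3   q5  q3 
   q4   q3  q6 
   q5   q0  q5 
 * q6   q3  q6 
(> = start, * = accepting)

start=q0; accept=q6; q0-a>q1; q0-b>q0; q1-a>q2; q1-b>q1; q2-a>q3; q2-b>q4; q3-a>q5; q3-b>q3; q4-a>q3; q4-b>q6; q5-a>q0; q5-b>q5; q6-a>q3; q6-b>q6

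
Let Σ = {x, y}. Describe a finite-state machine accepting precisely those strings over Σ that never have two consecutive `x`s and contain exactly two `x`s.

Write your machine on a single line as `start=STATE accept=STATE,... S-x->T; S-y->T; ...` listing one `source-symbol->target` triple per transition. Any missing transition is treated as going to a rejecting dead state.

Handle the two conditions separately and then intersect. The first has 3 states tracking partial matches of the forbidden pattern `xx`; the second has 4 states tracking the count of `x`s, saturating at 3. A product state is a pair (one from each), accepting exactly when both do. Equivalent product states are then merged.
A 5-state machine:
       x  y 
>  A   B  A 
   B   C  D 
   C   C  C 
   D   E  D 
 * E   C  E 
(> = start, * = accepting)

start=A; accept=E; A-x->B; A-y->A; B-x->C; B-y->D; C-x->C; C-y->C; D-x->E; D-y->D; E-x->C; E-y->E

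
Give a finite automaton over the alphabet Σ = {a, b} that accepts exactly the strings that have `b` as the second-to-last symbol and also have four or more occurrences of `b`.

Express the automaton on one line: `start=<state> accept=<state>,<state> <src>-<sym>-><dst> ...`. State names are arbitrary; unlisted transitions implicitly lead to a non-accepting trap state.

Build one automaton per condition and run them in lockstep. The first has 7 states tracking the last 2 symbols read; the second has 6 states tracking the count of `b`s, saturating at 5. A product state is a pair (one from each), accepting exactly when both do.
With 23 states:
          a    b  
>  S0     S1   S2 
   S1     S3   S4 
   S2     S5   S6 
   S3     S3   S4 
   S4     S5   S6 
   S5     S7   S8 
   S6     S9  S10 
   S7     S7   S8 
   S8     S9  S10 
   S9    S11  S12 
   S10   S13  S14 
   S11   S11  S12 
   S12   S13  S14 
   S13   S15  S16 
 * S14   S17  S18 
   S15   S15  S16 
   S16   S17  S18 
 * S17   S19  S20 
 * S18   S21  S18 
   S19   S19  S20 
   S20   S21  S18 
 * S21   S22  S20 
   S22   S22  S20 
(> = start, * = accepting)

start=S0 accept=S14,S17,S18,S21 S0-a->S1 S0-b->S2 S1-a->S3 S1-b->S4 S2-a->S5 S2-b->S6 S3-a->S3 S3-b->S4 S4-a->S5 S4-b->S6 S5-a->S7 S5-b->S8 S6-a->S9 S6-b->S10 S7-a->S7 S7-b->S8 S8-a->S9 S8-b->S10 S9-a->S11 S9-b->S12 S10-a->S13 S10-b->S14 S11-a->S11 S11-b->S12 S12-a->S13 S12-b->S14 S13-a->S15 S13-b->S16 S14-a->S17 S14-b->S18 S15-a->S15 S15-b->S16 S16-a->S17 S16-b->S18 S17-a->S19 S17-b->S20 S18-a->S21 S18-b->S18 S19-a->S19 S19-b->S20 S20-a->S21 S20-b->S18 S21-a->S22 S21-b->S20 S22-a->S22 S22-b->S20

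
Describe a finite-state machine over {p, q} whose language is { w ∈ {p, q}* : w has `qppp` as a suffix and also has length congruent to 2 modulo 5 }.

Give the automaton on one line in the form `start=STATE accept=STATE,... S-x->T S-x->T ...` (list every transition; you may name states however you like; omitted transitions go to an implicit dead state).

start=A accept=I A-p->B A-q->B B-p->C B-q->C C-p->D C-q->D D-p->E D-q->F E-p->A E-q->A F-p->G F-q->A G-p->H G-q->B H-p->I H-q->C I-p->D I-q->D

Run two small machines in parallel and take their product. One (5 states) tracks how much of the suffix `qppp` has currently been matched; the other (5 states) tracks the input length modulo 5. Each combined state is a pair, one component from each; accept when both components accept. After merging equivalent states the machine shrinks.
With 9 states:
       p  q 
>  A   B  B 
   B   C  C 
   C   D  D 
   D   E  F 
   E   A  A 
   F   G  A 
   G   H  B 
   H   I  C 
 * I   D  D 
(> = start, * = accepting)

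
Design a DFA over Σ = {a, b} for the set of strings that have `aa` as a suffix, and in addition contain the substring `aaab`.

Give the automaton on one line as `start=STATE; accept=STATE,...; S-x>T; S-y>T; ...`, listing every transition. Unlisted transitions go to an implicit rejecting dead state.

Run two small machines in parallel and take their product. The first has 3 states tracking how much of the suffix `aa` has currently been matched; the second has 5 states tracking whether and how much of `aaab` has been seen. A product state is a pair (one from each), accepting exactly when both do.
A 7-state machine:
        a   b  
>  S0   S1  S0 
   S1   S2  S0 
   S2   S3  S0 
   S3   S3  S4 
   S4   S5  S4 
   S5   S6  S4 
 * S6   S6  S4 
(> = start, * = accepting)

start=S0; accept=S6; S0-a>S1; S0-b>S0; S1-a>S2; S1-b>S0; S2-a>S3; S2-b>S0; S3-a>S3; S3-b>S4; S4-a>S5; S4-b>S4; S5-a>S6; S5-b>S4; S6-a>S6; S6-b>S4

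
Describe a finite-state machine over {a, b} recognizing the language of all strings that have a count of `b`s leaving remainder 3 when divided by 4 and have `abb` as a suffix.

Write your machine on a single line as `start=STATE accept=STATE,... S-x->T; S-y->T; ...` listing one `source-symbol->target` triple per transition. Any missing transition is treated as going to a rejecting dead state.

start=q0; accept=q6; q0-a->q0; q0-b->q1; q1-a->q2; q1-b->q3; q2-a->q2; q2-b->q4; q3-a->q3; q3-b->q5; q4-a->q3; q4-b->q6; q5-a->q5; q5-b->q0; q6-a->q5; q6-b->q0

Build one automaton per condition and run them in lockstep. The first has 4 states tracking the count of `b`s modulo 4; the second has 4 states tracking how much of the suffix `abb` has currently been matched. A product state is a pair (one from each), accepting exactly when both do. Equivalent product states are then merged.
With 7 states:
        a   b  
>  q0   q0  q1 
   q1   q2  q3 
   q2   q2  q4 
   q3   q3  q5 
   q4   q3  q6 
   q5   q5  q0 
 * q6   q5  q0 
(> = start, * = accepting)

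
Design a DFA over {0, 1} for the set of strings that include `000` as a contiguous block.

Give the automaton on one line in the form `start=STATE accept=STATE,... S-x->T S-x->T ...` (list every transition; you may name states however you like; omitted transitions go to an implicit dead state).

start=A accept=D A-0->B A-1->A B-0->C B-1->A C-0->D C-1->A D-0->D D-1->D

States A..C record the length of the longest prefix of `000` that matches the current input suffix. Reaching D means `000` has been seen, and we stay there forever. Accept from D.
4 states suffice.
       0  1 
>  A   B  A 
   B   C  A 
   C   D  A 
 * D   D  D 
(> = start, * = accepting)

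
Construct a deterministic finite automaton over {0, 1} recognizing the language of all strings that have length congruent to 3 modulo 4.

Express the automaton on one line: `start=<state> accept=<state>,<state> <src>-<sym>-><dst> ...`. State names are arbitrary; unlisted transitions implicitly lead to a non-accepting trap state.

start=S0 accept=S3 S0-0->S1 S0-1->S1 S1-0->S2 S1-1->S2 S2-0->S3 S2-1->S3 S3-0->S0 S3-1->S0

Count input length modulo 4: every symbol advances one step around the cycle S0 → S1 → S2 → S3 → S0. Accept at S3.
        0   1  
>  S0   S1  S1 
   S1   S2  S2 
   S2   S3  S3 
 * S3   S0  S0 
(> = start, * = accepting)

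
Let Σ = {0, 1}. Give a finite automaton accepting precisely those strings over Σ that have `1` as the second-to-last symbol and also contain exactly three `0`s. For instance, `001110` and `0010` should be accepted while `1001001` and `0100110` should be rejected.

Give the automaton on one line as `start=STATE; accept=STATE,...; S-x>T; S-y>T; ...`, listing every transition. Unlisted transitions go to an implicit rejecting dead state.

Build one automaton per condition and run them in lockstep. The first has 7 states tracking the last 2 symbols read; the second has 5 states tracking the count of `0`s, saturating at 4. A product state is a pair (one from each), accepting exactly when both do. After merging equivalent states the machine shrinks.
9 states suffice.
        0   1  
>  s0   s1  s0 
   s1   s2  s1 
   s2   s3  s4 
   s3   s5  s6 
   s4   s7  s4 
   s5   s5  s5 
   s6   s5  s8 
 * s7   s5  s6 
 * s8   s5  s8 
(> = start, * = accepting)

start=s0; accept=s7,s8; s0-0>s1; s0-1>s0; s1-0>s2; s1-1>s1; s2-0>s3; s2-1>s4; s3-0>s5; s3-1>s6; s4-0>s7; s4-1>s4; s5-0>s5; s5-1>s5; s6-0>s5; s6-1>s8; s7-0>s5; s7-1>s6; s8-0>s5; s8-1>s8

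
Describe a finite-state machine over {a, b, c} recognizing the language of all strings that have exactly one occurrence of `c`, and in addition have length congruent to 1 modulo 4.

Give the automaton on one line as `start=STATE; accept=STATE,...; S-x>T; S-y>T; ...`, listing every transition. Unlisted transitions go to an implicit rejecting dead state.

start=q0; accept=q2; q0-a>q1; q0-b>q1; q0-c>q2; q1-a>q3; q1-b>q3; q1-c>q4; q2-a>q4; q2-b>q4; q2-c>q5; q3-a>q6; q3-b>q6; q3-c>q7; q4-a>q7; q4-b>q7; q4-c>q5; q5-a>q5; q5-b>q5; q5-c>q5; q6-a>q0; q6-b>q0; q6-c>q8; q7-a>q8; q7-b>q8; q7-c>q5; q8-a>q2; q8-b>q2; q8-c>q5

Run two small machines in parallel and take their product. One (3 states) tracks the count of `c`s, saturating at 2; the other (4 states) tracks the input length modulo 4. Each combined state is a pair, one component from each; accept when both components accept. Minimizing collapses redundant product states.
A 9-state machine:
        a   b   c  
>  q0   q1  q1  q2 
   q1   q3  q3  q4 
 * q2   q4  q4  q5 
   q3   q6  q6  q7 
   q4   q7  q7  q5 
   q5   q5  q5  q5 
   q6   q0  q0  q8 
   q7   q8  q8  q5 
   q8   q2  q2  q5 
(> = start, * = accepting)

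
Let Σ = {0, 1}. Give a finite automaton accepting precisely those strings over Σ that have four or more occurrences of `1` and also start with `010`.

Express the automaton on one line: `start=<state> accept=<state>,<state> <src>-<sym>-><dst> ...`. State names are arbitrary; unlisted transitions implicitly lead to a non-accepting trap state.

start=q0 accept=q7 q0-0->q1 q0-1->q2 q1-0->q2 q1-1->q3 q2-0->q2 q2-1->q2 q3-0->q4 q3-1->q2 q4-0->q4 q4-1->q5 q5-0->q5 q5-1->q6 q6-0->q6 q6-1->q7 q7-0->q7 q7-1->q7

Run two small machines in parallel and take their product. The first has 6 states tracking the count of `1`s, saturating at 5; the second has 5 states tracking whether the input so far still matches the prefix `010`. A product state is a pair (one from each), accepting exactly when both do. After merging equivalent states the machine shrinks.
An 8-state machine:
        0   1  
>  q0   q1  q2 
   q1   q2  q3 
   q2   q2  q2 
   q3   q4  q2 
   q4   q4  q5 
   q5   q5  q6 
   q6   q6  q7 
 * q7   q7  q7 
(> = start, * = accepting)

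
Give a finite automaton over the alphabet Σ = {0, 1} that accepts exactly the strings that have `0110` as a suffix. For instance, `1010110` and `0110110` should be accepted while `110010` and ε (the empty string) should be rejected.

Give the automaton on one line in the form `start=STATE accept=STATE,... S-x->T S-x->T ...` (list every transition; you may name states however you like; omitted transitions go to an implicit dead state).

Remember how much of `0110` the current input suffix matches. State q0 means no match yet; q1 means the last symbol is `0`; q2 means the last 2 symbols are `01`; q3 means the last 3 symbols are `011`; q4 means the last 4 symbols are `0110`. Only q4 accepts. On a mismatch, fall back to the longest proper suffix that is still a prefix of `0110`.
5 states suffice.
        0   1  
>  q0   q1  q0 
   q1   q1  q2 
   q2   q1  q3 
   q3   q4  q0 
 * q4   q1  q2 
(> = start, * = accepting)

start=q0 accept=q4 q0-0->q1 q0-1->q0 q1-0->q1 q1-1->q2 q2-0->q1 q2-1->q3 q3-0->q4 q3-1->q0 q4-0->q1 q4-1->q2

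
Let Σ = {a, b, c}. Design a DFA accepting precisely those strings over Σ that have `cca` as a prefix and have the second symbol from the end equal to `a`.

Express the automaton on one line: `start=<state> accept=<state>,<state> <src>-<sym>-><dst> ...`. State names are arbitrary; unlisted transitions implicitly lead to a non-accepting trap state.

start=S0 accept=S5,S6 S0-a->S1 S0-b->S1 S0-c->S2 S1-a->S1 S1-b->S1 S1-c->S1 S2-a->S1 S2-b->S1 S2-c->S3 S3-a->S4 S3-b->S1 S3-c->S1 S4-a->S5 S4-b->S6 S4-c->S6 S5-a->S5 S5-b->S6 S5-c->S6 S6-a->S4 S6-b->S7 S6-c->S7 S7-a->S4 S7-b->S7 S7-c->S7

Run two small machines in parallel and take their product. The first has 5 states tracking whether the input so far still matches the prefix `cca`; the second has 13 states tracking the last 2 symbols read. A product state is a pair (one from each), accepting exactly when both do. After merging equivalent states the machine shrinks.
An 8-state machine:
        a   b   c  
>  S0   S1  S1  S2 
   S1   S1  S1  S1 
   S2   S1  S1  S3 
   S3   S4  S1  S1 
   S4   S5  S6  S6 
 * S5   S5  S6  S6 
 * S6   S4  S7  S7 
   S7   S4  S7  S7 
(> = start, * = accepting)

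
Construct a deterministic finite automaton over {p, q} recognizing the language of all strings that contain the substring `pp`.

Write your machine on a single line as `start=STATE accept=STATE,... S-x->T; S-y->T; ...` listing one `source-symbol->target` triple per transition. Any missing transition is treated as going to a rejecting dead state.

start=s0; accept=s2; s0-p->s1; s0-q->s0; s1-p->s2; s1-q->s0; s2-p->s2; s2-q->s2

States s0..s1 record the length of the longest prefix of `pp` that matches the current input suffix. Reaching s2 means `pp` has been seen, and we stay there forever. Accept from s2.
A 3-state machine:
        p   q  
>  s0   s1  s0 
   s1   s2  s0 
 * s2   s2  s2 
(> = start, * = accepting)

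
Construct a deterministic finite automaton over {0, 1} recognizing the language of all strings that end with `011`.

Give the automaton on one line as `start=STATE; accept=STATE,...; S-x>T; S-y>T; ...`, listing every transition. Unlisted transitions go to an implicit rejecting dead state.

start=s0; accept=s3; s0-0>s1; s0-1>s0; s1-0>s1; s1-1>s2; s2-0>s1; s2-1>s3; s3-0>s1; s3-1>s0

Remember how much of `011` the current input suffix matches. State s0 means no match yet; s1 means the last symbol is `0`; s2 means the last 2 symbols are `01`; s3 means the last 3 symbols are `011`. Only s3 accepts. On a mismatch, fall back to the longest proper suffix that is still a prefix of `011`.
4 states suffice.
        0   1  
>  s0   s1  s0 
   s1   s1  s2 
   s2   s1  s3 
 * s3   s1  s0 
(> = start, * = accepting)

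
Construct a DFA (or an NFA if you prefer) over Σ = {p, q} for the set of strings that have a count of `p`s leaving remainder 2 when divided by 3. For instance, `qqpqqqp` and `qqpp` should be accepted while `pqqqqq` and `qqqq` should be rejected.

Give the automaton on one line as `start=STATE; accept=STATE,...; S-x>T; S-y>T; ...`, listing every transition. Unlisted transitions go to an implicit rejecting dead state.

The only thing that matters is how many `p`s have appeared, reduced mod 3. Use one state per residue: A for 0, …, C for 2. Reading `p` moves to the next residue; anything else stays put. C is accepting.
A 3-state machine:
       p  q 
>  A   B  A 
   B   C  B 
 * C   A  C 
(> = start, * = accepting)

start=A; accept=C; A-p>B; A-q>A; B-p>C; B-q>B; C-p>A; C-q>C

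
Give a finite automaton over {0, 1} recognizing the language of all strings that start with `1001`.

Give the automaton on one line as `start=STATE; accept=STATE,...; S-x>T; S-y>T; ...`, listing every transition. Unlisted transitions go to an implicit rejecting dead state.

Walk along `1001` while the input agrees: from s0 take `1` to s1, and so on. Any deviation drops to the rejecting sink s5. Once s4 is reached the prefix is confirmed and every continuation is accepted.
With 6 states:
        0   1  
>  s0   s5  s1 
   s1   s2  s5 
   s2   s3  s5 
   s3   s5  s4 
 * s4   s4  s4 
   s5   s5  s5 
(> = start, * = accepting)

start=s0; accept=s4; s0-0>s5; s0-1>s1; s1-0>s2; s1-1>s5; s2-0>s3; s2-1>s5; s3-0>s5; s3-1>s4; s4-0>s4; s4-1>s4; s5-0>s5; s5-1>s5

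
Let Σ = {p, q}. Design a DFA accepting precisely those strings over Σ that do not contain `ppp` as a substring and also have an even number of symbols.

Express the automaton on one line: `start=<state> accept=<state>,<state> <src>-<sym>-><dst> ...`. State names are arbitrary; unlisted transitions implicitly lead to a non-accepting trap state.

start=S0 accept=S0,S3,S4 S0-p->S1 S0-q->S2 S1-p->S3 S1-q->S0 S2-p->S4 S2-q->S0 S3-p->S5 S3-q->S2 S4-p->S6 S4-q->S2 S5-p->S7 S5-q->S7 S6-p->S7 S6-q->S0 S7-p->S5 S7-q->S5

Handle the two conditions separately and then intersect. One (4 states) tracks partial matches of the forbidden pattern `ppp`; the other (2 states) tracks the input length modulo 2. Each combined state is a pair, one component from each; accept when both components accept.
An 8-state machine:
        p   q  
>* S0   S1  S2 
   S1   S3  S0 
   S2   S4  S0 
 * S3   S5  S2 
 * S4   S6  S2 
   S5   S7  S7 
   S6   S7  S0 
   S7   S5  S5 
(> = start, * = accepting)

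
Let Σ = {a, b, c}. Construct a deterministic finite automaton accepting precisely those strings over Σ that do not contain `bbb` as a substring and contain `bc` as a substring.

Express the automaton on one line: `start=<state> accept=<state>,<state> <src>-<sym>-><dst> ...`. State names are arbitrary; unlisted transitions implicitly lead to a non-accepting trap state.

Run two small machines in parallel and take their product. One (4 states) tracks partial matches of the forbidden pattern `bbb`; the other (3 states) tracks whether and how much of `bc` has been seen. Each combined state is a pair, one component from each; accept when both components accept.
9 states suffice.
        a   b   c  
>  q0   q0  q1  q0 
   q1   q0  q2  q3 
   q2   q0  q4  q3 
 * q3   q3  q5  q3 
   q4   q6  q4  q7 
 * q5   q3  q8  q3 
   q6   q6  q4  q6 
   q7   q7  q7  q7 
 * q8   q3  q7  q3 
(> = start, * = accepting)

start=q0 accept=q3,q5,q8 q0-a->q0 q0-b->q1 q0-c->q0 q1-a->q0 q1-b->q2 q1-c->q3 q2-a->q0 q2-b->q4 q2-c->q3 q3-a->q3 q3-b->q5 q3-c->q3 q4-a->q6 q4-b->q4 q4-c->q7 q5-a->q3 q5-b->q8 q5-c->q3 q6-a->q6 q6-b->q4 q6-c->q6 q7-a->q7 q7-b->q7 q7-c->q7 q8-a->q3 q8-b->q7 q8-c->q3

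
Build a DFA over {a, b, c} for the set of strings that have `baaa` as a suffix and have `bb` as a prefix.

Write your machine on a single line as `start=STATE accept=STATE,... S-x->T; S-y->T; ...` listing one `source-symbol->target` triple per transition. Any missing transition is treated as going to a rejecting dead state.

Handle the two conditions separately and then intersect. The first has 5 states tracking how much of the suffix `baaa` has currently been matched; the second has 4 states tracking whether the input so far still matches the prefix `bb`. A product state is a pair (one from each), accepting exactly when both do.
12 states suffice.
          a    b    c  
>  S0     S1   S2   S1 
   S1     S1   S3   S1 
   S2     S4   S5   S1 
   S3     S4   S3   S1 
   S4     S6   S3   S1 
   S5     S7   S5   S8 
   S6     S9   S3   S1 
   S7    S10   S5   S8 
   S8     S8   S5   S8 
   S9     S1   S3   S1 
   S10   S11   S5   S8 
 * S11    S8   S5   S8 
(> = start, * = accepting)

start=S0; accept=S11; S0-a->S1; S0-b->S2; S0-c->S1; S1-a->S1; S1-b->S3; S1-c->S1; S2-a->S4; S2-b->S5; S2-c->S1; S3-a->S4; S3-b->S3; S3-c->S1; S4-a->S6; S4-b->S3; S4-c->S1; S5-a->S7; S5-b->S5; S5-c->S8; S6-a->S9; S6-b->S3; S6-c->S1; S7-a->S10; S7-b->S5; S7-c->S8; S8-a->S8; S8-b->S5; S8-c->S8; S9-a->S1; S9-b->S3; S9-c->S1; S10-a->S11; S10-b->S5; S10-c->S8; S11-a->S8; S11-b->S5; S11-c->S8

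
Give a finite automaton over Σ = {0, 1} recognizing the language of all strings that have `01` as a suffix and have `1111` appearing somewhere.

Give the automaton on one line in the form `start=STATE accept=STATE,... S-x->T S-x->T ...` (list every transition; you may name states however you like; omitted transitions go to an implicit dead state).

start=A accept=G A-0->A A-1->B B-0->A B-1->C C-0->A C-1->D D-0->A D-1->E E-0->F E-1->E F-0->F F-1->G G-0->F G-1->E

Run two small machines in parallel and take their product. The first has 3 states tracking how much of the suffix `01` has currently been matched; the second has 5 states tracking whether and how much of `1111` has been seen. A product state is a pair (one from each), accepting exactly when both do. Equivalent product states are then merged.
A 7-state machine:
       0  1 
>  A   A  B 
   B   A  C 
   C   A  D 
   D   A  E 
   E   F  E 
   F   F  G 
 * G   F  E 
(> = start, * = accepting)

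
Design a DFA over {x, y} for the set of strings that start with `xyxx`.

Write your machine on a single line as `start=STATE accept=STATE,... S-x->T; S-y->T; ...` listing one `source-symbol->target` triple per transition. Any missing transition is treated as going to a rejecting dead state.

start=A; accept=E; A-x->B; A-y->F; B-x->F; B-y->C; C-x->D; C-y->F; D-x->E; D-y->F; E-x->E; E-y->E; F-x->F; F-y->F

Check the first 4 symbols one by one: A through D record how many have matched `xyxx` so far; any wrong symbol goes to the dead state F. After all 4 match we enter the accepting sink E.
       x  y 
>  A   B  F 
   B   F  C 
   C   D  F 
   D   E  F 
 * E   E  E 
   F   F  F 
(> = start, * = accepting)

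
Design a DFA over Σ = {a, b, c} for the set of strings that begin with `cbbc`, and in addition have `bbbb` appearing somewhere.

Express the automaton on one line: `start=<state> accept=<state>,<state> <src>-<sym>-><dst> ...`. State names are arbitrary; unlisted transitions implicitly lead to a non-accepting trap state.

Build one automaton per condition and run them in lockstep. One (6 states) tracks whether the input so far still matches the prefix `cbbc`; the other (5 states) tracks whether and how much of `bbbb` has been seen. Each combined state is a pair, one component from each; accept when both components accept. Minimizing collapses redundant product states.
        a   b   c  
>  S0   S1  S1  S2 
   S1   S1  S1  S1 
   S2   S1  S3  S1 
   S3   S1  S4  S1 
   S4   S1  S1  S5 
   S5   S5  S6  S5 
   S6   S5  S7  S5 
   S7   S5  S8  S5 
   S8   S5  S9  S5 
 * S9   S9  S9  S9 
(> = start, * = accepting)

start=S0 accept=S9 S0-a->S1 S0-b->S1 S0-c->S2 S1-a->S1 S1-b->S1 S1-c->S1 S2-a->S1 S2-b->S3 S2-c->S1 S3-a->S1 S3-b->S4 S3-c->S1 S4-a->S1 S4-b->S1 S4-c->S5 S5-a->S5 S5-b->S6 S5-c->S5 S6-a->S5 S6-b->S7 S6-c->S5 S7-a->S5 S7-b->S8 S7-c->S5 S8-a->S5 S8-b->S9 S8-c->S5 S9-a->S9 S9-b->S9 S9-c->S9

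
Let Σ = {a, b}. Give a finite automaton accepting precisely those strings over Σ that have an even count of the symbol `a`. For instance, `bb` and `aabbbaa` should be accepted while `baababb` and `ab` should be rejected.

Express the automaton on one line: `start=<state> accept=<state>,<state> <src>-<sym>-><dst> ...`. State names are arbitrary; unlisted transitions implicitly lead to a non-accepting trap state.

start=q0 accept=q0 q0-a->q1 q0-b->q0 q1-a->q0 q1-b->q1

The only thing that matters is how many `a`s have appeared, reduced mod 2. Use one state per residue: q0 for 0, …, q1 for 1. Reading `a` moves to the next residue; anything else stays put. q0 is accepting.
2 states suffice.
        a   b  
>* q0   q1  q0 
   q1   q0  q1 
(> = start, * = accepting)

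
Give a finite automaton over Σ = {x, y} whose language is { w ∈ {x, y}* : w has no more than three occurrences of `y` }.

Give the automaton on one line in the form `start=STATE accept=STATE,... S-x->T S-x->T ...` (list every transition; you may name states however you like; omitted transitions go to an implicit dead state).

Count `y`s, saturating at 4: states S0 through S3 mean 0 through 3 `y`s seen; S4 means more than 3. Each `y` increments (capped at S4); other symbols loop. Accept from {S0, S1, S2, S3}.
        x   y  
>* S0   S0  S1 
 * S1   S1  S2 
 * S2   S2  S3 
 * S3   S3  S4 
   S4   S4  S4 
(> = start, * = accepting)

start=S0 accept=S0,S1,S2,S3 S0-x->S0 S0-y->S1 S1-x->S1 S1-y->S2 S2-x->S2 S2-y->S3 S3-x->S3 S3-y->S4 S4-x->S4 S4-y->S4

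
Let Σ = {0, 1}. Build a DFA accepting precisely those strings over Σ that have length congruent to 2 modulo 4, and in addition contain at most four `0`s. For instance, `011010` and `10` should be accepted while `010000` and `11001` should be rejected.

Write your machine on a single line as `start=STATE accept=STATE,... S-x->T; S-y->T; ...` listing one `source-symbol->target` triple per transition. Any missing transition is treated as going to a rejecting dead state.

Handle the two conditions separately and then intersect. One (4 states) tracks the input length modulo 4; the other (6 states) tracks the count of `0`s, saturating at 5. Each combined state is a pair, one component from each; accept when both components accept.
          0    1  
>  q0     q1   q2 
   q1     q3   q4 
   q2     q4   q5 
 * q3     q6   q7 
 * q4     q7   q8 
 * q5     q8   q9 
   q6    q10  q11 
   q7    q11  q12 
   q8    q12  q13 
   q9    q13   q0 
   q10   q14  q15 
   q11   q15  q16 
   q12   q16  q17 
   q13   q17   q1 
   q14   q18  q18 
   q15   q18  q19 
   q16   q19  q20 
   q17   q20   q3 
   q18   q21  q21 
 * q19   q21  q22 
 * q20   q22   q6 
   q21   q23  q23 
   q22   q23  q10 
   q23   q14  q14 
(> = start, * = accepting)

start=q0; accept=q3,q4,q5,q19,q20; q0-0->q1; q0-1->q2; q1-0->q3; q1-1->q4; q2-0->q4; q2-1->q5; q3-0->q6; q3-1->q7; q4-0->q7; q4-1->q8; q5-0->q8; q5-1->q9; q6-0->q10; q6-1->q11; q7-0->q11; q7-1->q12; q8-0->q12; q8-1->q13; q9-0->q13; q9-1->q0; q10-0->q14; q10-1->q15; q11-0->q15; q11-1->q16; q12-0->q16; q12-1->q17; q13-0->q17; q13-1->q1; q14-0->q18; q14-1->q18; q15-0->q18; q15-1->q19; q16-0->q19; q16-1->q20; q17-0->q20; q17-1->q3; q18-0->q21; q18-1->q21; q19-0->q21; q19-1->q22; q20-0->q22; q20-1->q6; q21-0->q23; q21-1->q23; q22-0->q23; q22-1->q10; q23-0->q14; q23-1->q14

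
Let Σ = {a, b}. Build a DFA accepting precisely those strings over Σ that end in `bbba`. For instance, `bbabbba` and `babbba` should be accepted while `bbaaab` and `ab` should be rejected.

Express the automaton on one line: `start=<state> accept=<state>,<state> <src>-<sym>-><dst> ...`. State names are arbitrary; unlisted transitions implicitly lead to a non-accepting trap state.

start=s0 accept=s4 s0-a->s0 s0-b->s1 s1-a->s0 s1-b->s2 s2-a->s0 s2-b->s3 s3-a->s4 s3-b->s3 s4-a->s0 s4-b->s1

Let each state record the length of the longest suffix of the input read so far that is also a prefix of `bbba`. s1 means the last symbol is `b`; s2 means the last 2 symbols are `bb`; s3 means the last 3 symbols are `bbb`; s4 means the last 4 symbols are `bbba`. Accept only at s4, where the string currently ends in `bbba`.
A 5-state machine:
        a   b  
>  s0   s0  s1 
   s1   s0  s2 
   s2   s0  s3 
   s3   s4  s3 
 * s4   s0  s1 
(> = start, * = accepting)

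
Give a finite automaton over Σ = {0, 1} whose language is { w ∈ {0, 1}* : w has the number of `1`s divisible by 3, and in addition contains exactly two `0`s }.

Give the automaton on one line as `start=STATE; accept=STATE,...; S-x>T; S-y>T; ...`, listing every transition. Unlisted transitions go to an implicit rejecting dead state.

start=s0; accept=s3; s0-0>s1; s0-1>s2; s1-0>s3; s1-1>s4; s2-0>s4; s2-1>s5; s3-0>s6; s3-1>s7; s4-0>s7; s4-1>s8; s5-0>s8; s5-1>s0; s6-0>s6; s6-1>s9; s7-0>s9; s7-1>s10; s8-0>s10; s8-1>s1; s9-0>s9; s9-1>s11; s10-0>s11; s10-1>s3; s11-0>s11; s11-1>s6

Handle the two conditions separately and then intersect. The first has 3 states tracking the count of `1`s modulo 3; the second has 4 states tracking the count of `0`s, saturating at 3. A product state is a pair (one from each), accepting exactly when both do.
With 12 states:
          0    1  
>  s0     s1   s2 
   s1     s3   s4 
   s2     s4   s5 
 * s3     s6   s7 
   s4     s7   s8 
   s5     s8   s0 
   s6     s6   s9 
   s7     s9  s10 
   s8    s10   s1 
   s9     s9  s11 
   s10   s11   s3 
   s11   s11   s6 
(> = start, * = accepting)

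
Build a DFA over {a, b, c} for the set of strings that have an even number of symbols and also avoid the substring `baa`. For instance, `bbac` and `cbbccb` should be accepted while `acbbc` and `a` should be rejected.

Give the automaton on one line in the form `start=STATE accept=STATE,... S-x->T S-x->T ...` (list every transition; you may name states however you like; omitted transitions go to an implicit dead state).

Run two small machines in parallel and take their product. One (2 states) tracks the input length modulo 2; the other (4 states) tracks partial matches of the forbidden pattern `baa`. Each combined state is a pair, one component from each; accept when both components accept.
8 states suffice.
        a   b   c  
>* s0   s1  s2  s1 
   s1   s0  s3  s0 
   s2   s4  s3  s0 
 * s3   s5  s2  s1 
 * s4   s6  s2  s1 
   s5   s7  s3  s0 
   s6   s7  s7  s7 
   s7   s6  s6  s6 
(> = start, * = accepting)

start=s0 accept=s0,s3,s4 s0-a->s1 s0-b->s2 s0-c->s1 s1-a->s0 s1-b->s3 s1-c->s0 s2-a->s4 s2-b->s3 s2-c->s0 s3-a->s5 s3-b->s2 s3-c->s1 s4-a->s6 s4-b->s2 s4-c->s1 s5-a->s7 s5-b->s3 s5-c->s0 s6-a->s7 s6-b->s7 s6-c->s7 s7-a->s6 s7-b->s6 s7-c->s6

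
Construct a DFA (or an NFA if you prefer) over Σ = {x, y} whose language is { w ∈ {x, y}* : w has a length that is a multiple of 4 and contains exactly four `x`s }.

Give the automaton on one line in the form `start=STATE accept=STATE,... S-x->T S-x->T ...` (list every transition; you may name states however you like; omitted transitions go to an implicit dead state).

Handle the two conditions separately and then intersect. The first has 4 states tracking the input length modulo 4; the second has 6 states tracking the count of `x`s, saturating at 5. A product state is a pair (one from each), accepting exactly when both do.
A 24-state machine:
          x    y  
>  S0     S1   S2 
   S1     S3   S4 
   S2     S4   S5 
   S3     S6   S7 
   S4     S7   S8 
   S5     S8   S9 
   S6    S10  S11 
   S7    S11  S12 
   S8    S12  S13 
   S9    S13   S0 
 * S10   S14  S15 
   S11   S15  S16 
   S12   S16  S17 
   S13   S17   S1 
   S14   S18  S18 
   S15   S18  S19 
   S16   S19  S20 
   S17   S20   S3 
   S18   S21  S21 
   S19   S21  S22 
   S20   S22   S6 
   S21   S23  S23 
   S22   S23  S10 
   S23   S14  S14 
(> = start, * = accepting)

start=S0 accept=S10 S0-x->S1 S0-y->S2 S1-x->S3 S1-y->S4 S2-x->S4 S2-y->S5 S3-x->S6 S3-y->S7 S4-x->S7 S4-y->S8 S5-x->S8 S5-y->S9 S6-x->S10 S6-y->S11 S7-x->S11 S7-y->S12 S8-x->S12 S8-y->S13 S9-x->S13 S9-y->S0 S10-x->S14 S10-y->S15 S11-x->S15 S11-y->S16 S12-x->S16 S12-y->S17 S13-x->S17 S13-y->S1 S14-x->S18 S14-y->S18 S15-x->S18 S15-y->S19 S16-x->S19 S16-y->S20 S17-x->S20 S17-y->S3 S18-x->S21 S18-y->S21 S19-x->S21 S19-y->S22 S20-x->S22 S20-y->S6 S21-x->S23 S21-y->S23 S22-x->S23 S22-y->S10 S23-x->S14 S23-y->S14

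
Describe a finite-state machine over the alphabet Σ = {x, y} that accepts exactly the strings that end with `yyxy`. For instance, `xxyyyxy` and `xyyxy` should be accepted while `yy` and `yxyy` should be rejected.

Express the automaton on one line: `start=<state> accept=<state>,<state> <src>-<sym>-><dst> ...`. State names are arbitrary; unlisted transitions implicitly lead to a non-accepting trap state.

start=q0 accept=q4 q0-x->q0 q0-y->q1 q1-x->q0 q1-y->q2 q2-x->q3 q2-y->q2 q3-x->q0 q3-y->q4 q4-x->q0 q4-y->q2

Let each state record the length of the longest suffix of the input read so far that is also a prefix of `yyxy`. q1 means the last symbol is `y`; q2 means the last 2 symbols are `yy`; q3 means the last 3 symbols are `yyx`; q4 means the last 4 symbols are `yyxy`. Accept only at q4, where the string currently ends in `yyxy`.
        x   y  
>  q0   q0  q1 
   q1   q0  q2 
   q2   q3  q2 
   q3   q0  q4 
 * q4   q0  q2 
(> = start, * = accepting)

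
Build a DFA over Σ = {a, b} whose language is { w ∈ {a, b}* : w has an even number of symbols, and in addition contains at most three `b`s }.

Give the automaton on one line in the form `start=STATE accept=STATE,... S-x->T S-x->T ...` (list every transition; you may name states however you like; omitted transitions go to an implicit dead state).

Handle the two conditions separately and then intersect. The first has 2 states tracking the input length modulo 2; the second has 5 states tracking the count of `b`s, saturating at 4. A product state is a pair (one from each), accepting exactly when both do.
With 10 states:
        a   b  
>* s0   s1  s2 
   s1   s0  s3 
   s2   s3  s4 
 * s3   s2  s5 
 * s4   s5  s6 
   s5   s4  s7 
   s6   s7  s8 
 * s7   s6  s9 
   s8   s9  s9 
   s9   s8  s8 
(> = start, * = accepting)

start=s0 accept=s0,s3,s4,s7 s0-a->s1 s0-b->s2 s1-a->s0 s1-b->s3 s2-a->s3 s2-b->s4 s3-a->s2 s3-b->s5 s4-a->s5 s4-b->s6 s5-a->s4 s5-b->s7 s6-a->s7 s6-b->s8 s7-a->s6 s7-b->s9 s8-a->s9 s8-b->s9 s9-a->s8 s9-b->s8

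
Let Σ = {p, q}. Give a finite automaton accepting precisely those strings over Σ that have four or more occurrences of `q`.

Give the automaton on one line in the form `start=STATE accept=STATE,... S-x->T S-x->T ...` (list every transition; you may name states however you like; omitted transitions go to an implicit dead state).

Only the number of `q`s matters, and only up to 5. Make a chain s0 → s1 → s2 → s3 → s4 → s5 advanced by each `q` (with s5 absorbing); every other symbol self-loops. The accepting set is {s4, s5}.
With 6 states:
        p   q  
>  s0   s0  s1 
   s1   s1  s2 
   s2   s2  s3 
   s3   s3  s4 
 * s4   s4  s5 
 * s5   s5  s5 
(> = start, * = accepting)

start=s0 accept=s4,s5 s0-p->s0 s0-q->s1 s1-p->s1 s1-q->s2 s2-p->s2 s2-q->s3 s3-p->s3 s3-q->s4 s4-p->s4 s4-q->s5 s5-p->s5 s5-q->s5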